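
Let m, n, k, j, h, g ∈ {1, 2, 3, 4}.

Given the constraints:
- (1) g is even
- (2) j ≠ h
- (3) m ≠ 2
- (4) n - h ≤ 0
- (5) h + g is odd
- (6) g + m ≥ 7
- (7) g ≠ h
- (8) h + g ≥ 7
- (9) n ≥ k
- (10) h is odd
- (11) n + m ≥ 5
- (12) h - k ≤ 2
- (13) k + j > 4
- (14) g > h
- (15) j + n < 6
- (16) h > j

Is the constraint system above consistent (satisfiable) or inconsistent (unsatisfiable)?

Setting (m, n, k, j, h, g) = (3, 3, 3, 2, 3, 4) satisfies everything: constraint 4: n - h = 0; constraint 6: g + m = 7, and the others follow.

Satisfiable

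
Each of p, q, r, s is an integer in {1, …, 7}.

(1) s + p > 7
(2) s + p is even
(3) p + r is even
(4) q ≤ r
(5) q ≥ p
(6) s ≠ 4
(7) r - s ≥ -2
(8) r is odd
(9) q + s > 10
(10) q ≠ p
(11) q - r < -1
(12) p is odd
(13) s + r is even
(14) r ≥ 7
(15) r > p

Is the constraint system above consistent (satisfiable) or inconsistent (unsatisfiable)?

Satisfiable

Try p = 1, q = 5, r = 7, s = 7.
Check constraint 1: s + p = 8; constraint 7: r - s = 0; constraint 9: q + s = 12. The remaining constraints are straightforward to verify.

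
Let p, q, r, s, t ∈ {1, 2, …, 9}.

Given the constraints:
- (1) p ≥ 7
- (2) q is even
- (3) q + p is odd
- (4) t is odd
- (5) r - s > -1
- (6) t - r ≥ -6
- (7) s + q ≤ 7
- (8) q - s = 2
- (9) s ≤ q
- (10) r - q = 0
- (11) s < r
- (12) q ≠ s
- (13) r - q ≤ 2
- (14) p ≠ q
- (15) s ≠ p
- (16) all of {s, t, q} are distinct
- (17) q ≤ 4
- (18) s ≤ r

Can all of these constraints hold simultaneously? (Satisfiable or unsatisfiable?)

Satisfiable

Take p = 7, q = 4, r = 4, s = 2, t = 1. Then constraint 5: r - s = 2; constraint 6: t - r = -3, and every other listed constraint is also met.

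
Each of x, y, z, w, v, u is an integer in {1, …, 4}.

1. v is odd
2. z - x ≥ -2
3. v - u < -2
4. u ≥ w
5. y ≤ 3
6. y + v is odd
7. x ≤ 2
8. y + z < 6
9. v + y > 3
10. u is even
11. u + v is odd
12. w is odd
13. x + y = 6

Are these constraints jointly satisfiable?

Unsatisfiable

From constraint 7: x ≤ 2. From constraint 5: y ≤ 3. Hence x + y ≤ 5. But constraint 13 requires x + y = 6, and 6 > 5. Contradiction.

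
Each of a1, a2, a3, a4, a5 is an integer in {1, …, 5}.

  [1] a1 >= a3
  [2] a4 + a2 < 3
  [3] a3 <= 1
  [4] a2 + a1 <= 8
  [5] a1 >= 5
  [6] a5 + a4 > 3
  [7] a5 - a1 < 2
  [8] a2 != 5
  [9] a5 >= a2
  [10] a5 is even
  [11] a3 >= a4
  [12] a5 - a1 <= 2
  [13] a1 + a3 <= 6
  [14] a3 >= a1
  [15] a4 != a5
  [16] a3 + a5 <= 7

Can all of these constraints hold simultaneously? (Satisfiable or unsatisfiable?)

From constraint 5: a1 ≥ 5. From constraints 3 and 14: a1 ≤ a3 and a3 ≤ 1, so a1 ≤ 1. But 1 < 5, so no value of a1 works.

Unsatisfiable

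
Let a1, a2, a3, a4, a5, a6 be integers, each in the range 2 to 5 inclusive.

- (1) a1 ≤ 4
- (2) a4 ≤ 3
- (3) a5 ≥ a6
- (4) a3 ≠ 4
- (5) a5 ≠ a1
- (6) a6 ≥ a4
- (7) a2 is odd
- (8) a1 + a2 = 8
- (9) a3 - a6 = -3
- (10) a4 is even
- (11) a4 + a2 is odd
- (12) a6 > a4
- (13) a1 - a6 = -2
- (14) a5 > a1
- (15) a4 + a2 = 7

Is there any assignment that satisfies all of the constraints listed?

Satisfiable

One satisfying assignment is a1 = 3, a2 = 5, a3 = 2, a4 = 2, a5 = 5, a6 = 5.
For the less obvious constraints — constraint 8: a1 + a2 = 8; constraint 9: a3 - a6 = -3; constraint 13: a1 - a6 = -2 — and the others hold by inspection.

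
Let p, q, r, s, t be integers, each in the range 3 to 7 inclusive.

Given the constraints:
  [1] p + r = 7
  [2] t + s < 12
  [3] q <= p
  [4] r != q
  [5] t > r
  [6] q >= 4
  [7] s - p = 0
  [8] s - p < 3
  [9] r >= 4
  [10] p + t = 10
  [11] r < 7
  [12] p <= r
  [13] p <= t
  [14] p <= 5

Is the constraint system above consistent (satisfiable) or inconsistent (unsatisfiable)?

From constraints 3 and 6: p ≥ q ≥ 4. From constraint 9: r ≥ 4. Hence p + r ≥ 8. But constraint 1 requires p + r = 7, and 7 < 8. Contradiction.

Unsatisfiable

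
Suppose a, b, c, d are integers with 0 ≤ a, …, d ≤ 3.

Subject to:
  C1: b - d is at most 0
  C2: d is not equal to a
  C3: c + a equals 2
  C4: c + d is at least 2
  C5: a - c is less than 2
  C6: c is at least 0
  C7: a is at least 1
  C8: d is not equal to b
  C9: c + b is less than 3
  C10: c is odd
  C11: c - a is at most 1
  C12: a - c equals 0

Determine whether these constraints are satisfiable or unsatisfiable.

Setting (a, b, c, d) = (1, 1, 1, 3) satisfies everything: constraint 1: b - d = -2; constraint 3: c + a = 2, and the others follow.

Satisfiable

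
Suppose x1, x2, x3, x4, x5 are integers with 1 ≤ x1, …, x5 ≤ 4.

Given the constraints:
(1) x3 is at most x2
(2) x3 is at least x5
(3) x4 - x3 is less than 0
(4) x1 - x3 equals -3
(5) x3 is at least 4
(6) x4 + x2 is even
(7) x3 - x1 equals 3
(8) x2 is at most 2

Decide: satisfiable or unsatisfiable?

Unsatisfiable

From constraints 1 and 5: x2 ≥ x3 and x3 ≥ 4, so x2 ≥ 4. From constraint 8: x2 ≤ 2. But 2 < 4, so no value of x2 works.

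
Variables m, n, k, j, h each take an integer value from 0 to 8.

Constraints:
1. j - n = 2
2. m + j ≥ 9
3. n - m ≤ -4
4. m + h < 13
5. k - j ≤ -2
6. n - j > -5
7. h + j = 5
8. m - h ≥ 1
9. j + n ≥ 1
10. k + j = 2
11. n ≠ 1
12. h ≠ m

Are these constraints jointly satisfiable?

Try m = 7, n = 0, k = 0, j = 2, h = 3.
Check constraint 1: j - n = 2; constraint 2: m + j = 9; constraint 3: n - m = -7. The remaining constraints are straightforward to verify.

Satisfiable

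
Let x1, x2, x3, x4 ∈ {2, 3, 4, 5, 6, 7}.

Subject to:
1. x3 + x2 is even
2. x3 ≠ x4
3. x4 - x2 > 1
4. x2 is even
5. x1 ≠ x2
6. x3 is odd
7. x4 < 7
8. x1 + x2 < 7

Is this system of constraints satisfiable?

Constraint 6 makes x3 odd and constraint 4 makes x2 even, so x3 + x2 must be odd. Constraint 1 says x3 + x2 is even — contradiction.

Unsatisfiable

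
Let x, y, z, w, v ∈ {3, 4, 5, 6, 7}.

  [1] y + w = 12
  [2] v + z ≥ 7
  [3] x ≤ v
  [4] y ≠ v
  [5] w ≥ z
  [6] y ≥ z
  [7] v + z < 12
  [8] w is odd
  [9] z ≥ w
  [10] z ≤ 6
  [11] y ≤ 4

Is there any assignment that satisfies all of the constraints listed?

Unsatisfiable

From constraint 11: y ≤ 4. From constraints 9 and 10: w ≤ z ≤ 6. Hence y + w ≤ 10. But constraint 1 requires y + w = 12, and 12 > 10. Contradiction.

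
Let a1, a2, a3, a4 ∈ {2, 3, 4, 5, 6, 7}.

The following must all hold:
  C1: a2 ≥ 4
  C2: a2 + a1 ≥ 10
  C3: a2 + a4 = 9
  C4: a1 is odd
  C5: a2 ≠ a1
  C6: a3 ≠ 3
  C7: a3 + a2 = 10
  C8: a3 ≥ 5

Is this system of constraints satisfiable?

Satisfiable

The assignment a1 = 7, a2 = 5, a3 = 5, a4 = 4 works:
  constraint 2 holds since a2 + a1 = 12.
  constraint 3 holds since a2 + a4 = 9.
  constraint 7 holds since a3 + a2 = 10.
The rest check out directly.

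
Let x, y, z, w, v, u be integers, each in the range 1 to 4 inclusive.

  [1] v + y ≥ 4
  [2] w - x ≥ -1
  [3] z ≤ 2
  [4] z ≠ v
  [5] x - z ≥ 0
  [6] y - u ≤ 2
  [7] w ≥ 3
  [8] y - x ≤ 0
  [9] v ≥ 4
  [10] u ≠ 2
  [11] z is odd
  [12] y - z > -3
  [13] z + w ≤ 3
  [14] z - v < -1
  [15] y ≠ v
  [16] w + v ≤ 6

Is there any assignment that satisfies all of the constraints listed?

Unsatisfiable

From constraint 7: w ≥ 3. From constraint 9: v ≥ 4. Hence w + v ≥ 7. But constraint 16 requires w + v ≤ 6, and 6 < 7. Contradiction.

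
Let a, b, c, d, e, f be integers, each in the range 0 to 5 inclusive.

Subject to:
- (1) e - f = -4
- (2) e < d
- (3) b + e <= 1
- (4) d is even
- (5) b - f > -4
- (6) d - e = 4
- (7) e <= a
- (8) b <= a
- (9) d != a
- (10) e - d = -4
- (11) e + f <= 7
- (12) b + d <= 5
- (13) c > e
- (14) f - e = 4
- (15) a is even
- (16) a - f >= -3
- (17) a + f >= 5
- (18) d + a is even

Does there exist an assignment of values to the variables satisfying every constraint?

Satisfiable

Take a = 2, b = 1, c = 1, d = 4, e = 0, f = 4. Then constraint 1: e - f = -4; constraint 3: b + e = 1, and every other listed constraint is also met.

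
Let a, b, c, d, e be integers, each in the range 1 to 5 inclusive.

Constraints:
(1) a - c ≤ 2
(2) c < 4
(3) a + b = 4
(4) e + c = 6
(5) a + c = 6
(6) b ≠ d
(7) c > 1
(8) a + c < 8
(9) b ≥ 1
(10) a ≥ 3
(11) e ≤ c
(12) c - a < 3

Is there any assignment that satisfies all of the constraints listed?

Satisfiable

Try a = 3, b = 1, c = 3, d = 2, e = 3.
Check constraint 1: a - c = 0; constraint 3: a + b = 4. The remaining constraints are straightforward to verify.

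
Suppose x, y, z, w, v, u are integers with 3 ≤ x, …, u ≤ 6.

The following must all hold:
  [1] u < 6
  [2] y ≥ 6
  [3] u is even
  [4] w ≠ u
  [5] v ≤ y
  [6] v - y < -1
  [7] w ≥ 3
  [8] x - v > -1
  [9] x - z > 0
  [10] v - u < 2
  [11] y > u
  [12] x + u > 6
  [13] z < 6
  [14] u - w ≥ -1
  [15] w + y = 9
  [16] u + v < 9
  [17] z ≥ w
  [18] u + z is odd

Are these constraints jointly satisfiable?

Satisfiable

The assignment x = 4, y = 6, z = 3, w = 3, v = 4, u = 4 works:
  constraint 6 holds since v - y = -2.
  constraint 8 holds since x - v = 0.
  constraint 9 holds since x - z = 1.
The rest check out directly.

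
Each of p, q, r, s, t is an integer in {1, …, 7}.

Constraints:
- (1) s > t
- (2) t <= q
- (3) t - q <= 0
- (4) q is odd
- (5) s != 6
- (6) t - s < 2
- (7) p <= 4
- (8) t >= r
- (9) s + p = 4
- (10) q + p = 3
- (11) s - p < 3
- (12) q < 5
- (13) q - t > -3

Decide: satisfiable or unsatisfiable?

Setting (p, q, r, s, t) = (2, 1, 1, 2, 1) satisfies everything: constraint 3: t - q = 0; constraint 6: t - s = -1, and the others follow.

Satisfiable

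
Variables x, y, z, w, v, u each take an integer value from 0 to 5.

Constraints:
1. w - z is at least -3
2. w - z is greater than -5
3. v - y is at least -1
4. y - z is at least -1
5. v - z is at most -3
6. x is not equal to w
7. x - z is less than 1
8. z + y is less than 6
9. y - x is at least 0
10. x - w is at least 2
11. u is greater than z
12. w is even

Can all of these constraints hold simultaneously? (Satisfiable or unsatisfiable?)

Unsatisfiable

Constraints 1, 3, 5, 9, and 10 give z − v ≥ 3, v − y ≥ -1, y − x ≥ 0, x − w ≥ 2, w − z ≥ -3.
Adding all 5 inequalities: the left sides telescope to 0, and the right sides sum to 3 + (-1) + 0 + 2 + (-3) = 1. So 0 ≥ 1, which is false.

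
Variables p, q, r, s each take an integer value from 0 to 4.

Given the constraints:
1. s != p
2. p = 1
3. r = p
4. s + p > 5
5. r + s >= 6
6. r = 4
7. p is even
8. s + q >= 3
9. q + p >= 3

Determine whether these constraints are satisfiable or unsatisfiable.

Constraint 6 fixes r = 4 and constraint 2 fixes p = 1, but constraint 3 requires r = p. Since 4 ≠ 1, contradiction.

Unsatisfiable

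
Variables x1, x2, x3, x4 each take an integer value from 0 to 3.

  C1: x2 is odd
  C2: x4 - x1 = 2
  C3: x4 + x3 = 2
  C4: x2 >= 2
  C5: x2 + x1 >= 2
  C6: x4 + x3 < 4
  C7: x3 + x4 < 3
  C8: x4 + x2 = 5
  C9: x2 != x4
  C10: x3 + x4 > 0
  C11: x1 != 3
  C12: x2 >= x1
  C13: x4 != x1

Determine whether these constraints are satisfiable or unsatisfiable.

Satisfiable

One satisfying assignment is x1 = 0, x2 = 3, x3 = 0, x4 = 2.
For the less obvious constraints — constraint 2: x4 - x1 = 2; constraint 3: x4 + x3 = 2; constraint 5: x2 + x1 = 3 — and the others hold by inspection.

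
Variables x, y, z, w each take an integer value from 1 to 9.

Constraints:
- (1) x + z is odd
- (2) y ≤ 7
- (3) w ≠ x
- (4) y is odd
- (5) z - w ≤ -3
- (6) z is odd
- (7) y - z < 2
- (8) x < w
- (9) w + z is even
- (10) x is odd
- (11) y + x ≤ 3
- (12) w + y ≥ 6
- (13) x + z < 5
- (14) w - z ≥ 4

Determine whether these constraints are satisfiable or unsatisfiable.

Unsatisfiable

Constraint 10 makes x odd and constraint 6 makes z odd, so x + z must be even. Constraint 1 says x + z is odd — contradiction.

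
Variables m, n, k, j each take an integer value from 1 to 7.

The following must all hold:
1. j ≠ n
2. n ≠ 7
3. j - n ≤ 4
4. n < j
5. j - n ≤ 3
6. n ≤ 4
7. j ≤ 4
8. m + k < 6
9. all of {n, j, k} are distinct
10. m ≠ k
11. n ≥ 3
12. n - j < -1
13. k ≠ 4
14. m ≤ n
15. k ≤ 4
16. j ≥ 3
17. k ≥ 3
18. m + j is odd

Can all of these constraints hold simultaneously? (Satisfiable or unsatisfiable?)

Unsatisfiable

Constraints 6, 7, 11, 15, 16, and 17 confine each of n, j, k to the 2 values {3, 4}.
Constraint 9 requires all 3 of them to be distinct, but only 2 values are available — impossible by the pigeonhole principle.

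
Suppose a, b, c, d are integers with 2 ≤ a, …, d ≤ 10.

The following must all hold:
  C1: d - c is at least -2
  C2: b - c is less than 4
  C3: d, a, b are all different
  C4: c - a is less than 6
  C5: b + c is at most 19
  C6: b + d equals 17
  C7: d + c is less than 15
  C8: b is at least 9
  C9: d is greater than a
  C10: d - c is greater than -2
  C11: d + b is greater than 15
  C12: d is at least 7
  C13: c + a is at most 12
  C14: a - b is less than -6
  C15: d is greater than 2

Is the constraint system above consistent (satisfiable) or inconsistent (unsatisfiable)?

Satisfiable

Try a = 3, b = 10, c = 7, d = 7.
Check constraint 1: d - c = 0; constraint 2: b - c = 3. The remaining constraints are straightforward to verify.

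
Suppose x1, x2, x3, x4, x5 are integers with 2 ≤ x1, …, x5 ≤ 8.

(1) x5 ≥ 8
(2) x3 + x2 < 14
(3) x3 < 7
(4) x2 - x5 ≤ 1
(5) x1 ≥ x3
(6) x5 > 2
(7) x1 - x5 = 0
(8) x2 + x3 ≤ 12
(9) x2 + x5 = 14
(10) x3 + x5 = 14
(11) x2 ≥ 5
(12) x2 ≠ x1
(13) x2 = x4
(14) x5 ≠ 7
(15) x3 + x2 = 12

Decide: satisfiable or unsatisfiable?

Try x1 = 8, x2 = 6, x3 = 6, x4 = 6, x5 = 8.
Check constraint 2: x3 + x2 = 12; constraint 4: x2 - x5 = -2; constraint 7: x1 - x5 = 0. The remaining constraints are straightforward to verify.

Satisfiable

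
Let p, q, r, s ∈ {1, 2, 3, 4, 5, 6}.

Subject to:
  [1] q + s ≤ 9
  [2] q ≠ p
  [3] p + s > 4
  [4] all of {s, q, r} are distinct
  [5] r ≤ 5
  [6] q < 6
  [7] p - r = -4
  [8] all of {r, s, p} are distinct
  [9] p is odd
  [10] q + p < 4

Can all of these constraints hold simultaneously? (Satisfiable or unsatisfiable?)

One satisfying assignment is p = 1, q = 2, r = 5, s = 6.
For the less obvious constraints — constraint 1: q + s = 8; constraint 3: p + s = 7 — and the others hold by inspection.

Satisfiable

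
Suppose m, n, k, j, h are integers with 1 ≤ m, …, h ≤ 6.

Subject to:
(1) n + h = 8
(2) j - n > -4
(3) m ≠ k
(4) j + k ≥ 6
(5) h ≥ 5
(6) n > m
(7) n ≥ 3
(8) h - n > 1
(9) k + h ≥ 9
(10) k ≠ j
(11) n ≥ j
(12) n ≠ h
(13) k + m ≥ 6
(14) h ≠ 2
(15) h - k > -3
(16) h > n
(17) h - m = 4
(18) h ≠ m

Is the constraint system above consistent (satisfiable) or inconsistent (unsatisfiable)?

One satisfying assignment is m = 1, n = 3, k = 5, j = 1, h = 5.
For the less obvious constraints — constraint 1: n + h = 8; constraint 2: j - n = -2; constraint 4: j + k = 6 — and the others hold by inspection.

Satisfiable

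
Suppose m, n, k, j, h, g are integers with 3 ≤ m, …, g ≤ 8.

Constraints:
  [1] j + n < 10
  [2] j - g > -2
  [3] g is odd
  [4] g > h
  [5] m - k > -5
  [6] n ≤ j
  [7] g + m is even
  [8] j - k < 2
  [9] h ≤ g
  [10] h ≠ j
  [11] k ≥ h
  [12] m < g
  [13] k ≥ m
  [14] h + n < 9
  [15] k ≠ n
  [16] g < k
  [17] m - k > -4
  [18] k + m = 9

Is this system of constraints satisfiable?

Setting (m, n, k, j, h, g) = (3, 3, 6, 6, 4, 5) satisfies everything: constraint 1: j + n = 9; constraint 2: j - g = 1; constraint 5: m - k = -3, and the others follow.

Satisfiable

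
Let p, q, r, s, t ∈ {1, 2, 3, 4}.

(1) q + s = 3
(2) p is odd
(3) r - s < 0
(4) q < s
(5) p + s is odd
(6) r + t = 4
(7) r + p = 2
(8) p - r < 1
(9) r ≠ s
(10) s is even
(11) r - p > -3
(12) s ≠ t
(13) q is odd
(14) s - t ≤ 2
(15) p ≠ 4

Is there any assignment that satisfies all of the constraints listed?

Satisfiable

One satisfying assignment is p = 1, q = 1, r = 1, s = 2, t = 3.
For the less obvious constraints — constraint 1: q + s = 3; constraint 3: r - s = -1 — and the others hold by inspection.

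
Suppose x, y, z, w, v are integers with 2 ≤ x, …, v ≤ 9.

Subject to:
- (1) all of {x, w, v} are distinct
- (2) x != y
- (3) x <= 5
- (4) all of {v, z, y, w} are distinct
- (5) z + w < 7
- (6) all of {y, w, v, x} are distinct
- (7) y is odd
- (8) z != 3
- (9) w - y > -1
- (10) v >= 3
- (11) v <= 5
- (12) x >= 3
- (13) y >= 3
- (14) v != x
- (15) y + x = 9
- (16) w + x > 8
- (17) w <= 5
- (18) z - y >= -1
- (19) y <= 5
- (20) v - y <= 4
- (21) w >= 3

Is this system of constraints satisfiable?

Constraints 3, 10, 11, 12, 13, 17, 19, and 21 confine each of y, w, v, x to the 3 values {3, …, 5}.
Constraint 6 requires all 4 of them to be distinct, but only 3 values are available — impossible by the pigeonhole principle.

Unsatisfiable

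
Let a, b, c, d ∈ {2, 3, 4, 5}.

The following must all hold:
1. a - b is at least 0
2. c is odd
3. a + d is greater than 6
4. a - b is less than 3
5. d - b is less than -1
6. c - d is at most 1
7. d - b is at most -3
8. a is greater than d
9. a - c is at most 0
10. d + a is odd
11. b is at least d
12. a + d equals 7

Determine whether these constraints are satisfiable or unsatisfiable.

Constraints 1, 6, 7, and 9 give d − c ≥ -1, c − a ≥ 0, a − b ≥ 0, b − d ≥ 3.
Adding all 4 inequalities: the left sides telescope to 0, and the right sides sum to (-1) + 0 + 0 + 3 = 2. So 0 ≥ 2, which is false.

Unsatisfiable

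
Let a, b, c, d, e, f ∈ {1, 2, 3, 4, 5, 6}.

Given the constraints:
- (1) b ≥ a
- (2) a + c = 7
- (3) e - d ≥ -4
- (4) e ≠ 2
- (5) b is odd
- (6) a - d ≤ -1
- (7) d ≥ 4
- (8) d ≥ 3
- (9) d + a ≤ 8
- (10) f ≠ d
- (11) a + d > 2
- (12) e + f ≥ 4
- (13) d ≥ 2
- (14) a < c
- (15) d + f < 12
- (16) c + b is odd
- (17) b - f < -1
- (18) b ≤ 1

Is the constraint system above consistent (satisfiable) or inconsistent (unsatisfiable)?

Satisfiable

The assignment a = 1, b = 1, c = 6, d = 4, e = 1, f = 5 works:
  constraint 2 holds since a + c = 7.
  constraint 3 holds since e - d = -3.
  constraint 6 holds since a - d = -3.
The rest check out directly.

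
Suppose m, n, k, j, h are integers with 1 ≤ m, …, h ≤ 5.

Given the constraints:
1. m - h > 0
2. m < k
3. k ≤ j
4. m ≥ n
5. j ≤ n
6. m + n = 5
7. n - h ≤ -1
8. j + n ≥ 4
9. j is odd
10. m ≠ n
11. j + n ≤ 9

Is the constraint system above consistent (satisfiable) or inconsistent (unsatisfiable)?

Unsatisfiable

Constraints 1, 2, 3, 5, and 7 give h < m, m < k, k ≤ j, j ≤ n, n < h. Chaining: h < m < k ≤ j ≤ n < h, which forces h < h — impossible.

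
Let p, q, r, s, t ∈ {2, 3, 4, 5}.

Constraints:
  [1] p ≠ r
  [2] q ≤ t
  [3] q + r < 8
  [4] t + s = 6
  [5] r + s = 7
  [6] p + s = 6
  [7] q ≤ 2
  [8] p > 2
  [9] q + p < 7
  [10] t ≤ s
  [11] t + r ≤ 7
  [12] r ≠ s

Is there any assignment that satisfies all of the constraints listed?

The assignment p = 3, q = 2, r = 4, s = 3, t = 3 works:
  constraint 3 holds since q + r = 6.
  constraint 4 holds since t + s = 6.
The rest check out directly.

Satisfiable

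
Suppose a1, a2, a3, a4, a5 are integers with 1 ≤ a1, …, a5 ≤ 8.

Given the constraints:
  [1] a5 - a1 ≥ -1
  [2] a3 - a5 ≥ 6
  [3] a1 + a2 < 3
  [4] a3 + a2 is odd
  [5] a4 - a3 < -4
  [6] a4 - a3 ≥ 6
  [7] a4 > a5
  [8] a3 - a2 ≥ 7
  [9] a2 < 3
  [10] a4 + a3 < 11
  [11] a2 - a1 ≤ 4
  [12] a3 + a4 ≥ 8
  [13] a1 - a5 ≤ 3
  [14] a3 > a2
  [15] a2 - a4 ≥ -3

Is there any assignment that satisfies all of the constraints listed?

Constraints 2, 6, 11, 13, and 15 give a3 − a5 ≥ 6, a5 − a1 ≥ -3, a1 − a2 ≥ -4, a2 − a4 ≥ -3, a4 − a3 ≥ 6.
Adding all 5 inequalities: the left sides telescope to 0, and the right sides sum to 6 + (-3) + (-4) + (-3) + 6 = 2. So 0 ≥ 2, which is false.

Unsatisfiable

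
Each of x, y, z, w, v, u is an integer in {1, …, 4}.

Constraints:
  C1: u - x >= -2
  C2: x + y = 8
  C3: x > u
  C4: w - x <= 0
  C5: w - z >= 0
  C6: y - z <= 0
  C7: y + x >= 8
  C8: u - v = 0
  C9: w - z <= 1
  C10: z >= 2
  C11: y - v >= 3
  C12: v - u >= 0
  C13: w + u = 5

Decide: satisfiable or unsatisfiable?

Constraints 1, 4, 5, 6, 11, and 12 give v − u ≥ 0, u − x ≥ -2, x − w ≥ 0, w − z ≥ 0, z − y ≥ 0, y − v ≥ 3.
Adding all 6 inequalities: the left sides telescope to 0, and the right sides sum to 0 + (-2) + 0 + 0 + 0 + 3 = 1. So 0 ≥ 1, which is false.

Unsatisfiable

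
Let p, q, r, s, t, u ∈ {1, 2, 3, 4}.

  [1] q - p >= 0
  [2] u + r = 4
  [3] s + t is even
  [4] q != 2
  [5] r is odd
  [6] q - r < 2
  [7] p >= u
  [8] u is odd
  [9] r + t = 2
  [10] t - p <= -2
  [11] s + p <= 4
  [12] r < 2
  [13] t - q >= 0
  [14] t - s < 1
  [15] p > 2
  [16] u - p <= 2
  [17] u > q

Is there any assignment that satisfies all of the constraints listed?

Unsatisfiable

Constraints 1, 10, and 13 give q − p ≥ 0, p − t ≥ 2, t − q ≥ 0.
Adding all 3 inequalities: the left sides telescope to 0, and the right sides sum to 0 + 2 + 0 = 2. So 0 ≥ 2, which is false.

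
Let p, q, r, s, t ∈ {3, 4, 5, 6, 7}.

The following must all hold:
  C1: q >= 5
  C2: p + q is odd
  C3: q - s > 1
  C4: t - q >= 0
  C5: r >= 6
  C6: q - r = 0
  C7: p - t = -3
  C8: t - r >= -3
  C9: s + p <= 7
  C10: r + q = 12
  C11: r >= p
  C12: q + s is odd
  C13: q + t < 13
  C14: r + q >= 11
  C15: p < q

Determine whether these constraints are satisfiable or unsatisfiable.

Try p = 3, q = 6, r = 6, s = 3, t = 6.
Check constraint 3: q - s = 3; constraint 4: t - q = 0; constraint 6: q - r = 0. The remaining constraints are straightforward to verify.

Satisfiable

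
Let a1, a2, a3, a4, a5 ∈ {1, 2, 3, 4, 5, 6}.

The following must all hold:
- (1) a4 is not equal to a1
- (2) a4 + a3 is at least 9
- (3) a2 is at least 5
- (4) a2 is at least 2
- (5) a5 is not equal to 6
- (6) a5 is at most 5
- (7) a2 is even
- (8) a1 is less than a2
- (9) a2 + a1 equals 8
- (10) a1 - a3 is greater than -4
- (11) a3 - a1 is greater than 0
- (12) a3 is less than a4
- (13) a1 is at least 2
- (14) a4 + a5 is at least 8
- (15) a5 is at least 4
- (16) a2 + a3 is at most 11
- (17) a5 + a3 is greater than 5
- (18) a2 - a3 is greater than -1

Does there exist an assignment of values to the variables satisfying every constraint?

Take a1 = 2, a2 = 6, a3 = 4, a4 = 6, a5 = 4. Then constraint 2: a4 + a3 = 10; constraint 9: a2 + a1 = 8; constraint 10: a1 - a3 = -2, and every other listed constraint is also met.

Satisfiable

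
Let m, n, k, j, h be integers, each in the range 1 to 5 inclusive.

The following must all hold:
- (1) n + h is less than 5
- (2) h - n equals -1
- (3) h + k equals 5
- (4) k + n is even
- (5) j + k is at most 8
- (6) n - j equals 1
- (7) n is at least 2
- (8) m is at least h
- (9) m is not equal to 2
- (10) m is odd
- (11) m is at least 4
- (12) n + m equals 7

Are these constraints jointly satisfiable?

Satisfiable

Take m = 5, n = 2, k = 4, j = 1, h = 1. Then constraint 1: n + h = 3; constraint 2: h - n = -1; constraint 3: h + k = 5, and every other listed constraint is also met.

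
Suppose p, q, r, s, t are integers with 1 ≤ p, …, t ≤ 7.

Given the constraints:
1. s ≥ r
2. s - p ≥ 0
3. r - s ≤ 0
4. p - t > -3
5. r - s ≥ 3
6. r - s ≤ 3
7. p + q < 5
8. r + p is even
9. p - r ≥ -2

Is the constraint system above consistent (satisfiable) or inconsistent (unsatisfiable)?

Unsatisfiable

Constraints 2, 5, and 9 give s − p ≥ 0, p − r ≥ -2, r − s ≥ 3.
Adding all 3 inequalities: the left sides telescope to 0, and the right sides sum to 0 + (-2) + 3 = 1. So 0 ≥ 1, which is false.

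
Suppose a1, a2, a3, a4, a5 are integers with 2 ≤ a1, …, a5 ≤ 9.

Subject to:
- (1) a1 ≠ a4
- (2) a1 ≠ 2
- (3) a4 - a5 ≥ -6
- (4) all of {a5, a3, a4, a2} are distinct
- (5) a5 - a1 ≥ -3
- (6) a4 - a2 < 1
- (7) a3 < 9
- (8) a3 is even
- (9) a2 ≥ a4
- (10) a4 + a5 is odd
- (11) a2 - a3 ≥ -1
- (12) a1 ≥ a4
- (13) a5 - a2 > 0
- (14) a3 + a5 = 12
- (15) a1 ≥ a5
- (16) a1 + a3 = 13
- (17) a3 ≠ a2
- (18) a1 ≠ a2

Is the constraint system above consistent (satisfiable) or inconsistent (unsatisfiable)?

Satisfiable

Take a1 = 9, a2 = 5, a3 = 4, a4 = 3, a5 = 8. Then constraint 3: a4 - a5 = -5; constraint 5: a5 - a1 = -1; constraint 6: a4 - a2 = -2, and every other listed constraint is also met.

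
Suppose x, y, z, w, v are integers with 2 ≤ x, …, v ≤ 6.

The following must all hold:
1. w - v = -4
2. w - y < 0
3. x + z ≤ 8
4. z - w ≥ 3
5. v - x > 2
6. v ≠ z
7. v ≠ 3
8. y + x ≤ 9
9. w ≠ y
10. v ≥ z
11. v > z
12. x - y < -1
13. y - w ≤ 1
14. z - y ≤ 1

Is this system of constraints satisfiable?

Constraints 4, 13, and 14 give w − y ≥ -1, y − z ≥ -1, z − w ≥ 3.
Adding all 3 inequalities: the left sides telescope to 0, and the right sides sum to (-1) + (-1) + 3 = 1. So 0 ≥ 1, which is false.

Unsatisfiable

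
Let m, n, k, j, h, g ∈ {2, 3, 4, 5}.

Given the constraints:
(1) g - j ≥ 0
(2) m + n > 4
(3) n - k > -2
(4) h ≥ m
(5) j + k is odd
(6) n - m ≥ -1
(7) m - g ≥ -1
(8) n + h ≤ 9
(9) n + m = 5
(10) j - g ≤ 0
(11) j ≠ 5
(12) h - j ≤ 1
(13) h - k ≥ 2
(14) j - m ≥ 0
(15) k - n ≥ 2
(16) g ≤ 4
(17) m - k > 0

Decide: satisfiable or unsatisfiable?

Constraints 1, 6, 7, 12, 13, and 15 give j − h ≥ -1, h − k ≥ 2, k − n ≥ 2, n − m ≥ -1, m − g ≥ -1, g − j ≥ 0.
Adding all 6 inequalities: the left sides telescope to 0, and the right sides sum to (-1) + 2 + 2 + (-1) + (-1) + 0 = 1. So 0 ≥ 1, which is false.

Unsatisfiable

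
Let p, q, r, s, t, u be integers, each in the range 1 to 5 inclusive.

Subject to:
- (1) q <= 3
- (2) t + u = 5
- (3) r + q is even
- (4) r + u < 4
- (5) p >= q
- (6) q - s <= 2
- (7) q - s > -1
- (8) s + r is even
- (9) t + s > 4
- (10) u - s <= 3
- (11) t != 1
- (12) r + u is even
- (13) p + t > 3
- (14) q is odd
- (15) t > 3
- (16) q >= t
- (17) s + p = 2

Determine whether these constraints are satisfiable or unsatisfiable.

Unsatisfiable

From constraint 15: t ≥ 4. From constraints 1 and 16: t ≤ q and q ≤ 3, so t ≤ 3. But 3 < 4, so no value of t works.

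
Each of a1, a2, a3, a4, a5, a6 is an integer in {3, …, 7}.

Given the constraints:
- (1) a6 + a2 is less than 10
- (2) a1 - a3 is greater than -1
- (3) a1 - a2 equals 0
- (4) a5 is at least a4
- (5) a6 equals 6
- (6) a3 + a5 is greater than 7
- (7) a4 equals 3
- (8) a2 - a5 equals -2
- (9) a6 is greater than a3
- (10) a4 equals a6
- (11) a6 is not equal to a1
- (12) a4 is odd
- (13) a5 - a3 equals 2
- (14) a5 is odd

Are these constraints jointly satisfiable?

Constraint 7 fixes a4 = 3 and constraint 5 fixes a6 = 6, but constraint 10 requires a4 = a6. Since 3 ≠ 6, contradiction.

Unsatisfiable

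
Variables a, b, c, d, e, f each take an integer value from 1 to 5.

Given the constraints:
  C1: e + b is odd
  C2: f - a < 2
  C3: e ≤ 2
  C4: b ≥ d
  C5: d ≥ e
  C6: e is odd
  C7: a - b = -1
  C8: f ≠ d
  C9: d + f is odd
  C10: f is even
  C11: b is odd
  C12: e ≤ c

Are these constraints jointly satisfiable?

Unsatisfiable

Constraint 6 makes e odd and constraint 11 makes b odd, so e + b must be even. Constraint 1 says e + b is odd — contradiction.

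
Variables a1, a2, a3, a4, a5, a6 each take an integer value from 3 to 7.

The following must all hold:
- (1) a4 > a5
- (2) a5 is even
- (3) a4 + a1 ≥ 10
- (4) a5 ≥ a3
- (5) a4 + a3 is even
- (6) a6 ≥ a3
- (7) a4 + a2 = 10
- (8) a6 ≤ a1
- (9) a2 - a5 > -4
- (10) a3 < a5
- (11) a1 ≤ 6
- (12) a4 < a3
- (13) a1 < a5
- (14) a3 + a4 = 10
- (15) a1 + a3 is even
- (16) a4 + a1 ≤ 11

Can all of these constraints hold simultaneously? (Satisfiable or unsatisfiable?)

Constraints 1, 6, 8, 12, and 13 give a5 < a4, a4 < a3, a3 ≤ a6, a6 ≤ a1, a1 < a5. Chaining: a5 < a4 < a3 ≤ a6 ≤ a1 < a5, which forces a5 < a5 — impossible.

Unsatisfiable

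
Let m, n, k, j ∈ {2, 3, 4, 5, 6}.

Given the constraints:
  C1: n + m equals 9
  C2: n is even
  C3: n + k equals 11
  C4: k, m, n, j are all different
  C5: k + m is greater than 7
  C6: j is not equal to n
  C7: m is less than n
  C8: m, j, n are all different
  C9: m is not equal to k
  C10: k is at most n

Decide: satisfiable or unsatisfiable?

Take m = 3, n = 6, k = 5, j = 4. Then constraint 1: n + m = 9; constraint 3: n + k = 11, and every other listed constraint is also met.

Satisfiable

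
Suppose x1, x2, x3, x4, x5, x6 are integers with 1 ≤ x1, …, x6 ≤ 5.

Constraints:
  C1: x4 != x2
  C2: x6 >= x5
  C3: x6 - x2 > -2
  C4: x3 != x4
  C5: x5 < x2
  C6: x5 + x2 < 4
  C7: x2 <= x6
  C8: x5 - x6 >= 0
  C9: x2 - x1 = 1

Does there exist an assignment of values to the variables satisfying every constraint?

Unsatisfiable

Constraints 5, 7, and 8 give x2 ≤ x6, x6 ≤ x5, x5 < x2. Chaining: x2 ≤ x6 ≤ x5 < x2, which forces x2 < x2 — impossible.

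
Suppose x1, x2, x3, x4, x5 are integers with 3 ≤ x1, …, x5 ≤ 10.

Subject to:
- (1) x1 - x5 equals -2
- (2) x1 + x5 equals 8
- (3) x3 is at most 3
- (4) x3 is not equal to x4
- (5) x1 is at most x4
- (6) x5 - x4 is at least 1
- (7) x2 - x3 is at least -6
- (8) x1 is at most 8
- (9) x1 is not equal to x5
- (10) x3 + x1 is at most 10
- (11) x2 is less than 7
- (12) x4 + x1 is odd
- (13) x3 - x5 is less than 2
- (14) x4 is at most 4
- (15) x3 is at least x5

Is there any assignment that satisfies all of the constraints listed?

From constraints 5 and 14: x1 ≤ x4 ≤ 4. From constraints 3 and 15: x5 ≤ x3 ≤ 3. Hence x1 + x5 ≤ 7. But constraint 2 requires x1 + x5 = 8, and 8 > 7. Contradiction.

Unsatisfiable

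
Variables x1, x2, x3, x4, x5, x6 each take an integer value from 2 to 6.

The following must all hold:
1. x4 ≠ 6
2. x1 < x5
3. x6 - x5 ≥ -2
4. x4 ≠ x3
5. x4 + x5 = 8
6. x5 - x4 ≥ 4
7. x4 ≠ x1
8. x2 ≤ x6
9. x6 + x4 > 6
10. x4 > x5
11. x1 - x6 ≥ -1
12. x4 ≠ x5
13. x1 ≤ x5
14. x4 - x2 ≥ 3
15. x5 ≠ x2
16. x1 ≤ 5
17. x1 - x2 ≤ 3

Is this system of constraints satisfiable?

Constraints 3, 6, 11, 14, and 17 give x4 − x2 ≥ 3, x2 − x1 ≥ -3, x1 − x6 ≥ -1, x6 − x5 ≥ -2, x5 − x4 ≥ 4.
Adding all 5 inequalities: the left sides telescope to 0, and the right sides sum to 3 + (-3) + (-1) + (-2) + 4 = 1. So 0 ≥ 1, which is false.

Unsatisfiable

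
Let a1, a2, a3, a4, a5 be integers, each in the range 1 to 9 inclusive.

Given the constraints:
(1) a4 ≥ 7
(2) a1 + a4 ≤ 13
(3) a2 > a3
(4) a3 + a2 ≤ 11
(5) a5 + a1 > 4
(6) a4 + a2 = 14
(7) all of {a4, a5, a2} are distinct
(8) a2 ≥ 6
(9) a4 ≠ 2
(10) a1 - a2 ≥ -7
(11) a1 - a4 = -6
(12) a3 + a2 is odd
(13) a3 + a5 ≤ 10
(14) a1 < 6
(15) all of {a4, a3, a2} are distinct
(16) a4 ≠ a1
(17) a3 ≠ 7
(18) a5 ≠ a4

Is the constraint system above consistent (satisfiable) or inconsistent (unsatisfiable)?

Try a1 = 2, a2 = 6, a3 = 5, a4 = 8, a5 = 4.
Check constraint 2: a1 + a4 = 10; constraint 4: a3 + a2 = 11. The remaining constraints are straightforward to verify.

Satisfiable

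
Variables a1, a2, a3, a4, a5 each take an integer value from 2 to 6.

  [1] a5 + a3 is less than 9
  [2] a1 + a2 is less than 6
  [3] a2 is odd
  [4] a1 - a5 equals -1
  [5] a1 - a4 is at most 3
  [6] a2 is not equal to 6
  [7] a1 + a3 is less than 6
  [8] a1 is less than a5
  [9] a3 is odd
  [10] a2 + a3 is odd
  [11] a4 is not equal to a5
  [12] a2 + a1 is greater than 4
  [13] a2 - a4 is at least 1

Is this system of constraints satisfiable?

Unsatisfiable

Constraint 3 makes a2 odd and constraint 9 makes a3 odd, so a2 + a3 must be even. Constraint 10 says a2 + a3 is odd — contradiction.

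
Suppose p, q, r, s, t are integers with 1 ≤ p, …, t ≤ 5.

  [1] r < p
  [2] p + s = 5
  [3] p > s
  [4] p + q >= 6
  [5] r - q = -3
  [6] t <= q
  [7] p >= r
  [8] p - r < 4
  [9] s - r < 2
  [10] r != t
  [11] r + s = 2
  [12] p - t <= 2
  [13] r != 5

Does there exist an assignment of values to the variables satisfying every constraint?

Satisfiable

The assignment p = 4, q = 4, r = 1, s = 1, t = 4 works:
  constraint 2 holds since p + s = 5.
  constraint 4 holds since p + q = 8.
  constraint 5 holds since r - q = -3.
The rest check out directly.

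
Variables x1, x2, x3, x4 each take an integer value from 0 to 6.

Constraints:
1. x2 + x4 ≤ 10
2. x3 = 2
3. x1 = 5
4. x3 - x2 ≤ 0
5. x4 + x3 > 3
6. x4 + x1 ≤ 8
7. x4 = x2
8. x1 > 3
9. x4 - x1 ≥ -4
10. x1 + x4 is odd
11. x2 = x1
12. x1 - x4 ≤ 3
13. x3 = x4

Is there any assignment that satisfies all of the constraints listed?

Unsatisfiable

Constraint 2 fixes x3 = 2 and constraint 3 fixes x1 = 5. Constraints 7, 11, and 13 give x3 = x4 = x2 = x1, so x3 = x1. But 2 ≠ 5 — contradiction.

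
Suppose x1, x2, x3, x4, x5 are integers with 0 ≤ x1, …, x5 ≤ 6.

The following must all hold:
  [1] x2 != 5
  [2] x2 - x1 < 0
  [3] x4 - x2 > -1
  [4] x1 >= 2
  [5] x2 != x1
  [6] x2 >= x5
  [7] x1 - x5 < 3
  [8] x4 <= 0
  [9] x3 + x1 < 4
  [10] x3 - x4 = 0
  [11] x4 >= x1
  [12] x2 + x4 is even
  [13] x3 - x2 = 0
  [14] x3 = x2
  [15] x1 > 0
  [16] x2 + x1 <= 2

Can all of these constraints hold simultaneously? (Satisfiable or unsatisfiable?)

From constraint 4: x1 ≥ 2. From constraints 8 and 11: x1 ≤ x4 and x4 ≤ 0, so x1 ≤ 0. But 0 < 2, so no value of x1 works.

Unsatisfiable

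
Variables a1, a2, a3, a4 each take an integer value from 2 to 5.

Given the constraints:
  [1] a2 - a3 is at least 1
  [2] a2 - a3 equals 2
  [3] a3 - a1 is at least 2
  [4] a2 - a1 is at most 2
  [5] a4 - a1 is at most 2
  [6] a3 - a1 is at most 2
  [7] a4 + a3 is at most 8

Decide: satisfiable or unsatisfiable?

Unsatisfiable

Constraints 1, 3, and 4 give a1 − a2 ≥ -2, a2 − a3 ≥ 1, a3 − a1 ≥ 2.
Adding all 3 inequalities: the left sides telescope to 0, and the right sides sum to (-2) + 1 + 2 = 1. So 0 ≥ 1, which is false.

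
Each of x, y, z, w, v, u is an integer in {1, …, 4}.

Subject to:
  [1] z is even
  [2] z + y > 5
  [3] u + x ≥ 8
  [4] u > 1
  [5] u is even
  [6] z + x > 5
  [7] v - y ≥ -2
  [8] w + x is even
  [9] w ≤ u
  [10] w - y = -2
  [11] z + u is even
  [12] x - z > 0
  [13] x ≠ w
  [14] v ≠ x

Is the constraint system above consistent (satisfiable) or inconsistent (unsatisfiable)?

Take x = 4, y = 4, z = 2, w = 2, v = 3, u = 4. Then constraint 2: z + y = 6; constraint 3: u + x = 8; constraint 6: z + x = 6, and every other listed constraint is also met.

Satisfiable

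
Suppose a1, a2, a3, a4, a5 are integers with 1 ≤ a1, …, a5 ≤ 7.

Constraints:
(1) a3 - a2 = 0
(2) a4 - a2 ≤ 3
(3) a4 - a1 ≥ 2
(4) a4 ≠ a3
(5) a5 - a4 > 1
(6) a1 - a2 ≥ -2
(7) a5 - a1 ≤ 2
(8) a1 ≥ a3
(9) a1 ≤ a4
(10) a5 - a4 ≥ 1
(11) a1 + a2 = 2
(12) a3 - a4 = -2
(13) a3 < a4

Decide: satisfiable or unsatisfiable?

Unsatisfiable

Constraints 3, 7, and 10 give a4 − a1 ≥ 2, a1 − a5 ≥ -2, a5 − a4 ≥ 1.
Adding all 3 inequalities: the left sides telescope to 0, and the right sides sum to 2 + (-2) + 1 = 1. So 0 ≥ 1, which is false.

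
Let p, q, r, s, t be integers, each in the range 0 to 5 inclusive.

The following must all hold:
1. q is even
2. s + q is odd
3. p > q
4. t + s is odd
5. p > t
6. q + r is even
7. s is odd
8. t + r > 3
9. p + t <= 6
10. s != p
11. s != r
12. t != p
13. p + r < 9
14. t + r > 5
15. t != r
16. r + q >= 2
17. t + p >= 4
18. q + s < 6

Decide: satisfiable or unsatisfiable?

One satisfying assignment is p = 4, q = 0, r = 4, s = 5, t = 2.
For the less obvious constraints — constraint 8: t + r = 6; constraint 9: p + t = 6; constraint 13: p + r = 8 — and the others hold by inspection.

Satisfiable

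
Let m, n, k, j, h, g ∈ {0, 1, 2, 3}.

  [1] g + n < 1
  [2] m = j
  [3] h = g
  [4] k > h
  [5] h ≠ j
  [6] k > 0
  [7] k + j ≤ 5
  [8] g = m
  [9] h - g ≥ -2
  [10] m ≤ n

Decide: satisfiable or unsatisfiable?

Unsatisfiable

From constraints 2, 3, and 8, h = g = m = j, so h = j. But constraint 5 says h ≠ j. Contradiction.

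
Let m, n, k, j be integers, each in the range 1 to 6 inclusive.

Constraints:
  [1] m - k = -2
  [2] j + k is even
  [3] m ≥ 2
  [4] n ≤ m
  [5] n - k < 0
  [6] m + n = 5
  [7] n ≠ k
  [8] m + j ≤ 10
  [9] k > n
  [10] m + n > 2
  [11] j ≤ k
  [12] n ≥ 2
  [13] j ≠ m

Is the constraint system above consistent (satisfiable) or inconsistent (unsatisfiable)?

One satisfying assignment is m = 3, n = 2, k = 5, j = 5.
For the less obvious constraints — constraint 1: m - k = -2; constraint 5: n - k = -3 — and the others hold by inspection.

Satisfiable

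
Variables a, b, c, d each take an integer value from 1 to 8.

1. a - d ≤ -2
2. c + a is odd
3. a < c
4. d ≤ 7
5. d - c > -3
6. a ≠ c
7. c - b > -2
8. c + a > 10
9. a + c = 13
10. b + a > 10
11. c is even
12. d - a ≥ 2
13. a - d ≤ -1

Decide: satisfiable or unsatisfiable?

Try a = 5, b = 8, c = 8, d = 7.
Check constraint 1: a - d = -2; constraint 5: d - c = -1; constraint 7: c - b = 0. The remaining constraints are straightforward to verify.

Satisfiable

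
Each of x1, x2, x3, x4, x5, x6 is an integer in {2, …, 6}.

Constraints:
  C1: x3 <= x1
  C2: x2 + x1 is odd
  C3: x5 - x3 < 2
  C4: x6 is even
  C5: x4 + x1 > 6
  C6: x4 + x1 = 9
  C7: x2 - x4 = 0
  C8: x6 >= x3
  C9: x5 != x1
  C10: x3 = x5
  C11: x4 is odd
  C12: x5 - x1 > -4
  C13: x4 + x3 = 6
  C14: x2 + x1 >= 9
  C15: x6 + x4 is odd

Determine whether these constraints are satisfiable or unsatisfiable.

The assignment x1 = 6, x2 = 3, x3 = 3, x4 = 3, x5 = 3, x6 = 6 works:
  constraint 3 holds since x5 - x3 = 0.
  constraint 5 holds since x4 + x1 = 9.
The rest check out directly.

Satisfiable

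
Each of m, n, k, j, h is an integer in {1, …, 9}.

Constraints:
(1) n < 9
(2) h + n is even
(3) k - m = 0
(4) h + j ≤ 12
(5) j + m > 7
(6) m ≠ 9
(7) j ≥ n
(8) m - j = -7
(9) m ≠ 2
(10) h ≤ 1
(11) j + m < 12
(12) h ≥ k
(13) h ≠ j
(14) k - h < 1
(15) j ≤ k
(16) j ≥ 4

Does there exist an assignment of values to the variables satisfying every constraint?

From constraints 15 and 16: k ≥ j and j ≥ 4, so k ≥ 4. From constraints 10 and 12: k ≤ h and h ≤ 1, so k ≤ 1. But 1 < 4, so no value of k works.

Unsatisfiable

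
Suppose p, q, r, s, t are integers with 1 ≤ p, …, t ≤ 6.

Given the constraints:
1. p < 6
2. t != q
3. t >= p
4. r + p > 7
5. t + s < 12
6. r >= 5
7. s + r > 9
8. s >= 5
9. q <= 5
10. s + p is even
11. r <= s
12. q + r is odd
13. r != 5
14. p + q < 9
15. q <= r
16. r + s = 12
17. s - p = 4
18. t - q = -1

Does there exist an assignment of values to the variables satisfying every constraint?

The assignment p = 2, q = 5, r = 6, s = 6, t = 4 works:
  constraint 4 holds since r + p = 8.
  constraint 5 holds since t + s = 10.
The rest check out directly.

Satisfiable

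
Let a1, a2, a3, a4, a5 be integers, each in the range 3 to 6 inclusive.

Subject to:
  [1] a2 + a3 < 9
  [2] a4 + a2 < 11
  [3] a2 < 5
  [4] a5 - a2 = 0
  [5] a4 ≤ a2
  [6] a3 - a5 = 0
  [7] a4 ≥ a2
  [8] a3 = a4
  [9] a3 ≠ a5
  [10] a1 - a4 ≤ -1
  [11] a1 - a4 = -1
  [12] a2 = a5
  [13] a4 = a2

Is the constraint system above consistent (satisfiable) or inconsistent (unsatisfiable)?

From constraints 8, 12, and 13, a3 = a4 = a2 = a5, so a3 = a5. But constraint 9 says a3 ≠ a5. Contradiction.

Unsatisfiable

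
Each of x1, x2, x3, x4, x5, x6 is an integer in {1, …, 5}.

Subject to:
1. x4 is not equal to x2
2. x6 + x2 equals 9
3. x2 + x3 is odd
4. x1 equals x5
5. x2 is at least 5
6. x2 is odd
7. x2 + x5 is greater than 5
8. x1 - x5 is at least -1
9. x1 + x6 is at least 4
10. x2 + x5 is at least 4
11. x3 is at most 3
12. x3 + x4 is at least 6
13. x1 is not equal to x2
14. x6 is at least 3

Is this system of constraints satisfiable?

Satisfiable

Setting (x1, x2, x3, x4, x5, x6) = (1, 5, 2, 4, 1, 4) satisfies everything: constraint 2: x6 + x2 = 9; constraint 7: x2 + x5 = 6; constraint 8: x1 - x5 = 0, and the others follow.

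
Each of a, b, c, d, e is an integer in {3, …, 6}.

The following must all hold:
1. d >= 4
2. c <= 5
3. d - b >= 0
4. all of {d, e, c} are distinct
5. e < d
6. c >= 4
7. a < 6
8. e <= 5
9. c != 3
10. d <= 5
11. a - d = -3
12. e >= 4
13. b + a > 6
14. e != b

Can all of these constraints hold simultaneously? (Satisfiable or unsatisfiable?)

Unsatisfiable

Constraints 1, 2, 6, 8, 10, and 12 confine each of d, e, c to the 2 values {4, 5}.
Constraint 4 requires all 3 of them to be distinct, but only 2 values are available — impossible by the pigeonhole principle.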